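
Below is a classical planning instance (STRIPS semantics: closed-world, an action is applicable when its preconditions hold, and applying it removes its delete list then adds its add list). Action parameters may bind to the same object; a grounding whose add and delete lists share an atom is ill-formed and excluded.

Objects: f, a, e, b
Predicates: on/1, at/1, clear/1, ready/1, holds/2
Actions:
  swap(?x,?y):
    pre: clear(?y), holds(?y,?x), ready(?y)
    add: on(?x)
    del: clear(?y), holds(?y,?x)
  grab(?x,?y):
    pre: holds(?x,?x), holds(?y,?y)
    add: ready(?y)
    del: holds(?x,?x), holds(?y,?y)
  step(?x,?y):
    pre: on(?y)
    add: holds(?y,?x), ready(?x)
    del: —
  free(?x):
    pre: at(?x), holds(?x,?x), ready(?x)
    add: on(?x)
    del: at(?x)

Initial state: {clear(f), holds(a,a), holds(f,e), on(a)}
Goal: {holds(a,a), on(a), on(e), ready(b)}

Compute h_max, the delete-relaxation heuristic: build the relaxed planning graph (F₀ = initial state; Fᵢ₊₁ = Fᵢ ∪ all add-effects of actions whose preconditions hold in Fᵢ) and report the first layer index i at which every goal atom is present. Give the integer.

F0 = init (4 atoms)
F1 = F0 ∪ {holds(a,b), holds(a,e), holds(a,f), ready(a), ready(b), ready(e), ready(f)}  (11 atoms)
F2 = F1 ∪ {on(e)}  (12 atoms)
goal ⊆ F2  ⇒  h_max = 2

2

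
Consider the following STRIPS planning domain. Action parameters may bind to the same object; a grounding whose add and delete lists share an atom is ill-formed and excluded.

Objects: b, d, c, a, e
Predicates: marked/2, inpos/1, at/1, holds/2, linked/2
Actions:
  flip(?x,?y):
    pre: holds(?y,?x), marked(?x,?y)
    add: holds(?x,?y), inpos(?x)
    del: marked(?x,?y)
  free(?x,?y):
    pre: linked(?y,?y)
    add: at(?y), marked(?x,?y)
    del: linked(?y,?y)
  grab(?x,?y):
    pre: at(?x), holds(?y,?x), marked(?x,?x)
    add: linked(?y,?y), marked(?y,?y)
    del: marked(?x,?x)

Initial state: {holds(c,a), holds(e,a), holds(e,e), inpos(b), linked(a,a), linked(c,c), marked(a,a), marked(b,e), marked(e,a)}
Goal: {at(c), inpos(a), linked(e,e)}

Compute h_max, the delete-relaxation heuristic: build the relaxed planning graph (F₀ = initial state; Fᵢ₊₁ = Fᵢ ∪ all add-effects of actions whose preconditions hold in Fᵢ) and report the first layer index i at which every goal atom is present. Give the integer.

2

F0 = init (9 atoms)
F1 = F0 ∪ {at(a), at(c), marked(a,c), marked(b,a), marked(b,c), marked(c,a), marked(c,c), marked(d,a), marked(d,c), marked(e,c)}  (19 atoms)
F2 = F1 ∪ {holds(a,c), inpos(a), linked(e,e), marked(e,e)}  (23 atoms)
goal ⊆ F2  ⇒  h_max = 2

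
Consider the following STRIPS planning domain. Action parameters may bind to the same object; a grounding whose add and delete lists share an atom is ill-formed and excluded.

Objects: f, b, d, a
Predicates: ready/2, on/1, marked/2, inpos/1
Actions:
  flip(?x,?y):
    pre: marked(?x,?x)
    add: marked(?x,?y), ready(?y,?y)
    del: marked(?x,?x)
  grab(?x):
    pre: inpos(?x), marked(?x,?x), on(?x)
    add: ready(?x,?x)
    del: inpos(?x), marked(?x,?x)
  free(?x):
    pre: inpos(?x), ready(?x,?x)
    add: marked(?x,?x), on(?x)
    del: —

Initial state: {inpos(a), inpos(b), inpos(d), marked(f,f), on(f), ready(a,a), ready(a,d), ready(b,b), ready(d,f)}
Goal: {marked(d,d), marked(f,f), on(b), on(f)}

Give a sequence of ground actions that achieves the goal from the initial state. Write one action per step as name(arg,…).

free(b); flip(b,d); free(d)

1. free(b)  →  {inpos(a), inpos(b), inpos(d), marked(b,b), marked(f,f), on(b), on(f), ready(a,a), ready(a,d), ready(b,b), ready(d,f)}
2. flip(b,d)  →  {inpos(a), inpos(b), inpos(d), marked(b,d), marked(f,f), on(b), on(f), ready(a,a), ready(a,d), ready(b,b), ready(d,d), ready(d,f)}
3. free(d)  →  {inpos(a), inpos(b), inpos(d), marked(b,d), marked(d,d), marked(f,f), on(b), on(d), on(f), ready(a,a), ready(a,d), ready(b,b), ready(d,d), ready(d,f)}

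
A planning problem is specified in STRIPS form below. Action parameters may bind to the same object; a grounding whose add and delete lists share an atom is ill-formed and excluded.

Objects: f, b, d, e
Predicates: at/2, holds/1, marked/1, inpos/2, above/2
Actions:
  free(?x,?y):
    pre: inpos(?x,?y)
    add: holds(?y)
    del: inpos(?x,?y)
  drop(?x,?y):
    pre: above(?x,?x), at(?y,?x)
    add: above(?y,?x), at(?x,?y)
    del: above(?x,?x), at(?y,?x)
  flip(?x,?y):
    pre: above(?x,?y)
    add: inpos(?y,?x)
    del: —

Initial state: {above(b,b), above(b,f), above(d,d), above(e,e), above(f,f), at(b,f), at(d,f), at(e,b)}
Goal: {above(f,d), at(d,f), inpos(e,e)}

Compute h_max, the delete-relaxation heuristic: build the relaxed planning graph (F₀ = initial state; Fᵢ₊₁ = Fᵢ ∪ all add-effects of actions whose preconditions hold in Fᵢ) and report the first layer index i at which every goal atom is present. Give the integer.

2

F0 = init (8 atoms)
F1 = F0 ∪ {above(d,f), above(e,b), at(b,e), at(f,b), at(f,d), inpos(b,b), inpos(d,d), inpos(e,e), inpos(f,b), inpos(f,f)}  (18 atoms)
F2 = F1 ∪ {above(b,e), above(f,b), above(f,d), holds(b), holds(d), holds(e), holds(f), inpos(b,e), inpos(f,d)}  (27 atoms)
goal ⊆ F2  ⇒  h_max = 2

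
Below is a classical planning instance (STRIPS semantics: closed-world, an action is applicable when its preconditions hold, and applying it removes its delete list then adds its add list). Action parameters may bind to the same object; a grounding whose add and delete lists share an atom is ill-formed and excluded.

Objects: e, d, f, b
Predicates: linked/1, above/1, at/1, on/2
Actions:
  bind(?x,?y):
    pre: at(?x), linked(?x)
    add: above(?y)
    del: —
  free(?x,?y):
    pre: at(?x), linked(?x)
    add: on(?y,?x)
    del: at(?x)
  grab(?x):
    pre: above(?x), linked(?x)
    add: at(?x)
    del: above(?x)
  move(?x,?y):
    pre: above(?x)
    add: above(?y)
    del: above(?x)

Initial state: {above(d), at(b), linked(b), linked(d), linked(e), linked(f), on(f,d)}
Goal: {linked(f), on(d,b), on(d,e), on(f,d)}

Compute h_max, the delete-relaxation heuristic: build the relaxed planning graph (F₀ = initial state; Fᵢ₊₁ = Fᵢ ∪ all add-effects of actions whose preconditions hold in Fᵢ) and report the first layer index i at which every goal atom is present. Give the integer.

3

F0 = init (7 atoms)
F1 = F0 ∪ {above(b), above(e), above(f), at(d), on(b,b), on(d,b), on(e,b), on(f,b)}  (15 atoms)
F2 = F1 ∪ {at(e), at(f), on(b,d), on(d,d), on(e,d)}  (20 atoms)
F3 = F2 ∪ {on(b,e), on(b,f), on(d,e), on(d,f), on(e,e), on(e,f), on(f,e), on(f,f)}  (28 atoms)
goal ⊆ F3  ⇒  h_max = 3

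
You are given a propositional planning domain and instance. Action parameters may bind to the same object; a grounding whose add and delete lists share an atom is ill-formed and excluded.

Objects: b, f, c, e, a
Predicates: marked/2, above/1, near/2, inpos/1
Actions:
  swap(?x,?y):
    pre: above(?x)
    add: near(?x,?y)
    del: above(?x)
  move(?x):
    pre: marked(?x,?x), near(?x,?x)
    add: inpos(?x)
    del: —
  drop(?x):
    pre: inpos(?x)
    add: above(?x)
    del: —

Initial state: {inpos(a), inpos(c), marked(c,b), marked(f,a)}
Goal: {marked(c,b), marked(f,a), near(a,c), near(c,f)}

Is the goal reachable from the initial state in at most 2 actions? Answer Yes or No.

1. drop(c)  →  {above(c), inpos(a), inpos(c), marked(c,b), marked(f,a)}
2. swap(c,f)  →  {inpos(a), inpos(c), marked(c,b), marked(f,a), near(c,f)}
3. drop(a)  →  {above(a), inpos(a), inpos(c), marked(c,b), marked(f,a), near(c,f)}
4. swap(a,c)  →  {inpos(a), inpos(c), marked(c,b), marked(f,a), near(a,c), near(c,f)}
optimal plan length = 4; 4 > 2

No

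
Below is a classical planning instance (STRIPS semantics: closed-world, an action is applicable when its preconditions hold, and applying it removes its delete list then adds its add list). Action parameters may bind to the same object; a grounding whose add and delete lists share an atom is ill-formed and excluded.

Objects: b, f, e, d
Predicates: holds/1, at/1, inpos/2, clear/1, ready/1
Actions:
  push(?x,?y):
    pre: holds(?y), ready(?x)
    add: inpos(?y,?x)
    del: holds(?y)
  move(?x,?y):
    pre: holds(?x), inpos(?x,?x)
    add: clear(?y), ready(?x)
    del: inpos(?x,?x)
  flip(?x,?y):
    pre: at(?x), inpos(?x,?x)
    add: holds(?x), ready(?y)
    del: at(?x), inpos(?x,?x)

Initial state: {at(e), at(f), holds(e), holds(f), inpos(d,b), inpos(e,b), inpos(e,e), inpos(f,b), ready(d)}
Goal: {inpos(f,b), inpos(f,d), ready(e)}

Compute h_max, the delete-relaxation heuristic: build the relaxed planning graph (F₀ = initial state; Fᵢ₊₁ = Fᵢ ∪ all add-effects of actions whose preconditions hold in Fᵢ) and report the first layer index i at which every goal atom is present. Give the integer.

F0 = init (9 atoms)
F1 = F0 ∪ {clear(b), clear(d), clear(e), clear(f), inpos(e,d), inpos(f,d), ready(b), ready(e), ready(f)}  (18 atoms)
goal ⊆ F1  ⇒  h_max = 1

1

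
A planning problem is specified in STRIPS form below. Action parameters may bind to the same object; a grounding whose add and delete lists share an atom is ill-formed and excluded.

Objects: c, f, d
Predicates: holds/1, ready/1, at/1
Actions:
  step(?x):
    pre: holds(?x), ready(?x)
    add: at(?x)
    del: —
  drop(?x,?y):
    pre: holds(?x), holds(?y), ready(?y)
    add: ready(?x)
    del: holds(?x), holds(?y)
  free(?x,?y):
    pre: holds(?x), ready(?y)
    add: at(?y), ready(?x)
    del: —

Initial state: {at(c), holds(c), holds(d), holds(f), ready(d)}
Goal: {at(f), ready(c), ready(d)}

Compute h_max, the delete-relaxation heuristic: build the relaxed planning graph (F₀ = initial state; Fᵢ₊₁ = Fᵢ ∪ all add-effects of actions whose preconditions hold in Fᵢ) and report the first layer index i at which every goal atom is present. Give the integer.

F0 = init (5 atoms)
F1 = F0 ∪ {at(d), ready(c), ready(f)}  (8 atoms)
F2 = F1 ∪ {at(f)}  (9 atoms)
goal ⊆ F2  ⇒  h_max = 2

2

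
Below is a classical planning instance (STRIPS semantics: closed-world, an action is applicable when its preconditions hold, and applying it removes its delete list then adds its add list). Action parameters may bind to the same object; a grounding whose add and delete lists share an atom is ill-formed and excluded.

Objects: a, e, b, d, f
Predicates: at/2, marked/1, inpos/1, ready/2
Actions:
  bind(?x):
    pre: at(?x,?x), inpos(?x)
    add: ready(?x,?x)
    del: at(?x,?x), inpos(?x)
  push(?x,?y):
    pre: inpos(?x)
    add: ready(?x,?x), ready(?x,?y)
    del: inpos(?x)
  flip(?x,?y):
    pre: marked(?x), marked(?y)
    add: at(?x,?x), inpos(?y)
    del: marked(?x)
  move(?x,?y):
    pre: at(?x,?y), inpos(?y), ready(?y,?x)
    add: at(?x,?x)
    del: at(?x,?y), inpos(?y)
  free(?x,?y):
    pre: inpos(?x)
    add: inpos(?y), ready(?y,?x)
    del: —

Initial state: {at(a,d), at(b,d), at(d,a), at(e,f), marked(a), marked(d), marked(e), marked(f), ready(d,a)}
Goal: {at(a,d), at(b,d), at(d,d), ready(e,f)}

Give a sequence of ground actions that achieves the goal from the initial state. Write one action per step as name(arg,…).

flip(d,e); push(e,f)

1. flip(d,e)  →  {at(a,d), at(b,d), at(d,a), at(d,d), at(e,f), inpos(e), marked(a), marked(e), marked(f), ready(d,a)}
2. push(e,f)  →  {at(a,d), at(b,d), at(d,a), at(d,d), at(e,f), marked(a), marked(e), marked(f), ready(d,a), ready(e,e), ready(e,f)}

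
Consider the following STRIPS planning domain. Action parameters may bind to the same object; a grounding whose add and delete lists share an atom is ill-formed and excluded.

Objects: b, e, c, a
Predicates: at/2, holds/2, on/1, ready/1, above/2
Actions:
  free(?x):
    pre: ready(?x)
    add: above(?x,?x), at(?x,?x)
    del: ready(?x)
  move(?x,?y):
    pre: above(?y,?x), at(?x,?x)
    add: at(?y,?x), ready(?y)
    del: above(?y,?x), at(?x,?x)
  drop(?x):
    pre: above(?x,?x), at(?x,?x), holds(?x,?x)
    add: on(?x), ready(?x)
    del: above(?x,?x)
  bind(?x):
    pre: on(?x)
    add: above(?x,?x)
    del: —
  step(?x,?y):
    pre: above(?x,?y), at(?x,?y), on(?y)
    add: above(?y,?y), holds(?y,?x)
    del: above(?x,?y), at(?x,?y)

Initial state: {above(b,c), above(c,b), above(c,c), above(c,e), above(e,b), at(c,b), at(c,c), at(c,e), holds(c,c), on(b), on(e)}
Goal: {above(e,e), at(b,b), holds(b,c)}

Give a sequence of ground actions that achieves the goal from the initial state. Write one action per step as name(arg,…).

move(c,b); free(b); bind(e); step(c,b)

1. move(c,b)  →  {above(c,b), above(c,c), above(c,e), above(e,b), at(b,c), at(c,b), at(c,e), holds(c,c), on(b), on(e), ready(b)}
2. free(b)  →  {above(b,b), above(c,b), above(c,c), above(c,e), above(e,b), at(b,b), at(b,c), at(c,b), at(c,e), holds(c,c), on(b), on(e)}
3. bind(e)  →  {above(b,b), above(c,b), above(c,c), above(c,e), above(e,b), above(e,e), at(b,b), at(b,c), at(c,b), at(c,e), holds(c,c), on(b), on(e)}
4. step(c,b)  →  {above(b,b), above(c,c), above(c,e), above(e,b), above(e,e), at(b,b), at(b,c), at(c,e), holds(b,c), holds(c,c), on(b), on(e)}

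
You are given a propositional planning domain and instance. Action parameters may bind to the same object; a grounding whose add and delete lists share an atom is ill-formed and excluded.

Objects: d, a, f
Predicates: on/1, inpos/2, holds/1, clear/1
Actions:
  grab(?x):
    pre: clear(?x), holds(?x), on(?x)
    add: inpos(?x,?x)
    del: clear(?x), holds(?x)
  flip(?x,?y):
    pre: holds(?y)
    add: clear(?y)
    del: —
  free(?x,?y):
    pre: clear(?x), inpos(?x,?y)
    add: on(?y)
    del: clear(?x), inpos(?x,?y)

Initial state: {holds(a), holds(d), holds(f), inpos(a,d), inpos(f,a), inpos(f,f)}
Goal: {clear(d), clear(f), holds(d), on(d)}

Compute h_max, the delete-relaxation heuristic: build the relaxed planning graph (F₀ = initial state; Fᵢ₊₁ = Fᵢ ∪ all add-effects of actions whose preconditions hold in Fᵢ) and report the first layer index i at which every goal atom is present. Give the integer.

2

F0 = init (6 atoms)
F1 = F0 ∪ {clear(a), clear(d), clear(f)}  (9 atoms)
F2 = F1 ∪ {on(a), on(d), on(f)}  (12 atoms)
goal ⊆ F2  ⇒  h_max = 2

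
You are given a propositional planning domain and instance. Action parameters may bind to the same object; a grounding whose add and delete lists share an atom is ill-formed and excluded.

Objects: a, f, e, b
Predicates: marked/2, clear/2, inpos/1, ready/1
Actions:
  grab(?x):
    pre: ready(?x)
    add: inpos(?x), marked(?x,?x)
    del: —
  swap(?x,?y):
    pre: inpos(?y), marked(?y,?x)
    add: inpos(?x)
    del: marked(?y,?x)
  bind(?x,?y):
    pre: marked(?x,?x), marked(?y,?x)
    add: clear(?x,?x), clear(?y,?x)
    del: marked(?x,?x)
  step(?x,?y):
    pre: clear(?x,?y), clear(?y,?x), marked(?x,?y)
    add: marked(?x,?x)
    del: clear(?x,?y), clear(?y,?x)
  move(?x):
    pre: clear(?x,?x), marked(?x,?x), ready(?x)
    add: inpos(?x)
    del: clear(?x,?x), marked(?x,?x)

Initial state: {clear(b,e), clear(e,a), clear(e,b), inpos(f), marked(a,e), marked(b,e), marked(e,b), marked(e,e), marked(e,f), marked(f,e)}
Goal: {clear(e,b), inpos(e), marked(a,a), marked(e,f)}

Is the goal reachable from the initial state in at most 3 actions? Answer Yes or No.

1. swap(e,f)  →  {clear(b,e), clear(e,a), clear(e,b), inpos(e), inpos(f), marked(a,e), marked(b,e), marked(e,b), marked(e,e), marked(e,f)}
2. bind(e,a)  →  {clear(a,e), clear(b,e), clear(e,a), clear(e,b), clear(e,e), inpos(e), inpos(f), marked(a,e), marked(b,e), marked(e,b), marked(e,f)}
3. step(a,e)  →  {clear(b,e), clear(e,b), clear(e,e), inpos(e), inpos(f), marked(a,a), marked(a,e), marked(b,e), marked(e,b), marked(e,f)}
optimal plan length = 3; 3 ≤ 3

Yes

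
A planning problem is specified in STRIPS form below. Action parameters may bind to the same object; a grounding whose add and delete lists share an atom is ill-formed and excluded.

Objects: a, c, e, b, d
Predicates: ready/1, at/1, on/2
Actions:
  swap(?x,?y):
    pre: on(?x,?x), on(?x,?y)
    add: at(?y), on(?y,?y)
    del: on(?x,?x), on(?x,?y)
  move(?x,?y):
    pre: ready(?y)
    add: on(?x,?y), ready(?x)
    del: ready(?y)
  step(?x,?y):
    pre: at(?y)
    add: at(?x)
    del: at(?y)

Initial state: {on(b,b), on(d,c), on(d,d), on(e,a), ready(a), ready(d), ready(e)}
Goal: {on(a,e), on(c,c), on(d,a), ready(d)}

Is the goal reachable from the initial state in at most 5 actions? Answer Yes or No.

Yes

1. swap(d,c)  →  {at(c), on(b,b), on(c,c), on(e,a), ready(a), ready(d), ready(e)}
2. move(a,e)  →  {at(c), on(a,e), on(b,b), on(c,c), on(e,a), ready(a), ready(d)}
3. move(d,a)  →  {at(c), on(a,e), on(b,b), on(c,c), on(d,a), on(e,a), ready(d)}
optimal plan length = 3; 3 ≤ 5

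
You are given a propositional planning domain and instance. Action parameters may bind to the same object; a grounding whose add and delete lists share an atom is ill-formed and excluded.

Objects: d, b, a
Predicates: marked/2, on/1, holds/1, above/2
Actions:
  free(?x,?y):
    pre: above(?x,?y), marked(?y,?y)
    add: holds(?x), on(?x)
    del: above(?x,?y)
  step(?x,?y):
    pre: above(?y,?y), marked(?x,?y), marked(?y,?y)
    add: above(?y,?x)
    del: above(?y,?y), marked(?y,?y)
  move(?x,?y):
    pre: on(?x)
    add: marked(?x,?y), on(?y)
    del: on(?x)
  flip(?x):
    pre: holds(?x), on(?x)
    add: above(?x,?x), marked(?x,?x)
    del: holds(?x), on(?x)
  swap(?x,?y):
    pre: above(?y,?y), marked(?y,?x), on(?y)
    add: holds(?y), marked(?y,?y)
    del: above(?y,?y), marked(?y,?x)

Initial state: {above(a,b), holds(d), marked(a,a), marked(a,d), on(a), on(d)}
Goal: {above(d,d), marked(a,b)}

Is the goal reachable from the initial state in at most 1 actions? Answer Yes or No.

1. move(a,b)  →  {above(a,b), holds(d), marked(a,a), marked(a,b), marked(a,d), on(b), on(d)}
2. flip(d)  →  {above(a,b), above(d,d), marked(a,a), marked(a,b), marked(a,d), marked(d,d), on(b)}
optimal plan length = 2; 2 > 1

No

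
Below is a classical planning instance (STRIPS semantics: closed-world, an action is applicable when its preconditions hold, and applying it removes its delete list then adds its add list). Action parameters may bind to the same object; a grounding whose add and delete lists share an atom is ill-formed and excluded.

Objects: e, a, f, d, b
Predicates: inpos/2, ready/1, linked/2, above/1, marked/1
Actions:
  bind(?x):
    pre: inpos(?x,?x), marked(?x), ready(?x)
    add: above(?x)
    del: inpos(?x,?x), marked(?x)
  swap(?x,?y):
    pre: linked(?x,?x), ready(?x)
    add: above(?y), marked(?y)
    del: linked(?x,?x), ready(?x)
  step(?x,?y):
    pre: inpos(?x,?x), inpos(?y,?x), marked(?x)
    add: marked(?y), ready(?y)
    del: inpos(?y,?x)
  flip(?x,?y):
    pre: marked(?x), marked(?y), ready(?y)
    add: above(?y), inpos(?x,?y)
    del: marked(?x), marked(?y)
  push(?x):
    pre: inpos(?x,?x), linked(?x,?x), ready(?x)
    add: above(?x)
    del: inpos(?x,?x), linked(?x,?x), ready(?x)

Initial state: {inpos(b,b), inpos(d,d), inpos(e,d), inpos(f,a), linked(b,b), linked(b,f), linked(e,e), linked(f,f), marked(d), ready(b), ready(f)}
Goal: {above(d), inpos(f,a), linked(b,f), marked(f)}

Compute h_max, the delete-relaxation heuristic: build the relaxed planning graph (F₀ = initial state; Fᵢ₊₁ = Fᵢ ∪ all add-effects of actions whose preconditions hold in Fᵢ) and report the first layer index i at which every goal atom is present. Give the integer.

F0 = init (11 atoms)
F1 = F0 ∪ {above(a), above(b), above(d), above(e), above(f), marked(a), marked(b), marked(e), marked(f), ready(d), ready(e)}  (22 atoms)
goal ⊆ F1  ⇒  h_max = 1

1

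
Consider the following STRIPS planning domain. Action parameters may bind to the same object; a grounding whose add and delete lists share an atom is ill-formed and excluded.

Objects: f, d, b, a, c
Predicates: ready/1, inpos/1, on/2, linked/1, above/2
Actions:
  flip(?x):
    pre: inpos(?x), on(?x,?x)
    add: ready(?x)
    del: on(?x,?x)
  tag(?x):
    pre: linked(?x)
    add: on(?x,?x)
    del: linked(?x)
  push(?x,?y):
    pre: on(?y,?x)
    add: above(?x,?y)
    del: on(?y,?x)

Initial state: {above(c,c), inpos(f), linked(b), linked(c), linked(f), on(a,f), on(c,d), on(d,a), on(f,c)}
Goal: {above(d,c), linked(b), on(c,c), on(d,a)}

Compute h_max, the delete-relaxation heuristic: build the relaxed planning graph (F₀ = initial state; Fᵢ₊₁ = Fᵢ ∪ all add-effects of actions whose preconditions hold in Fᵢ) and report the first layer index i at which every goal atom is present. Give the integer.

1

F0 = init (9 atoms)
F1 = F0 ∪ {above(a,d), above(c,f), above(d,c), above(f,a), on(b,b), on(c,c), on(f,f)}  (16 atoms)
goal ⊆ F1  ⇒  h_max = 1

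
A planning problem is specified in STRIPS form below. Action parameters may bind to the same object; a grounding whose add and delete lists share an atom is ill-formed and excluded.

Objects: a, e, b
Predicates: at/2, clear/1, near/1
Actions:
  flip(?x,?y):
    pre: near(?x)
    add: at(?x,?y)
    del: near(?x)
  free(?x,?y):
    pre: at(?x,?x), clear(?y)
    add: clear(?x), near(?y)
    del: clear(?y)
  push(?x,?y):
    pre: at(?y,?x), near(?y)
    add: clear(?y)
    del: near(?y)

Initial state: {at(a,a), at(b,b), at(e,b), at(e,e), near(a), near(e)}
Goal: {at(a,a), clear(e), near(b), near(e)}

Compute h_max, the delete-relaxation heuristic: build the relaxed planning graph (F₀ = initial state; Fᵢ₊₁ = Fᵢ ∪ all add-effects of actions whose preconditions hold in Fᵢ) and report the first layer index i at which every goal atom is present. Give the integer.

3

F0 = init (6 atoms)
F1 = F0 ∪ {at(a,b), at(a,e), at(e,a), clear(a), clear(e)}  (11 atoms)
F2 = F1 ∪ {clear(b)}  (12 atoms)
F3 = F2 ∪ {near(b)}  (13 atoms)
goal ⊆ F3  ⇒  h_max = 3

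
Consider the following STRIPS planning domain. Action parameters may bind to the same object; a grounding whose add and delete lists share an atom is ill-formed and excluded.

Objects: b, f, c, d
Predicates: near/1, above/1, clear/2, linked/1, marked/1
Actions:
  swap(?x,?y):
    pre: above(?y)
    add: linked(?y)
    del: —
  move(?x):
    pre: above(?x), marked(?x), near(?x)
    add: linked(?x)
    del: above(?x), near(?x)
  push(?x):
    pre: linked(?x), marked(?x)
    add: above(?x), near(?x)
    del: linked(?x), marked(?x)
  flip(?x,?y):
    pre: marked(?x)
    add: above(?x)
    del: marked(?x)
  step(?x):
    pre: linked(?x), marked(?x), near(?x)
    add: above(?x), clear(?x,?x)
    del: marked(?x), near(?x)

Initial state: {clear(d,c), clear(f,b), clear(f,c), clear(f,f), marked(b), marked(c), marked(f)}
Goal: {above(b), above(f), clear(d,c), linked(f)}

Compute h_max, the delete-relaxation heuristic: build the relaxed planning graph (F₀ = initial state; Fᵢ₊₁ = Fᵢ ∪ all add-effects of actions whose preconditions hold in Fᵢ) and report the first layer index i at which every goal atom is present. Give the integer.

F0 = init (7 atoms)
F1 = F0 ∪ {above(b), above(c), above(f)}  (10 atoms)
F2 = F1 ∪ {linked(b), linked(c), linked(f)}  (13 atoms)
goal ⊆ F2  ⇒  h_max = 2

2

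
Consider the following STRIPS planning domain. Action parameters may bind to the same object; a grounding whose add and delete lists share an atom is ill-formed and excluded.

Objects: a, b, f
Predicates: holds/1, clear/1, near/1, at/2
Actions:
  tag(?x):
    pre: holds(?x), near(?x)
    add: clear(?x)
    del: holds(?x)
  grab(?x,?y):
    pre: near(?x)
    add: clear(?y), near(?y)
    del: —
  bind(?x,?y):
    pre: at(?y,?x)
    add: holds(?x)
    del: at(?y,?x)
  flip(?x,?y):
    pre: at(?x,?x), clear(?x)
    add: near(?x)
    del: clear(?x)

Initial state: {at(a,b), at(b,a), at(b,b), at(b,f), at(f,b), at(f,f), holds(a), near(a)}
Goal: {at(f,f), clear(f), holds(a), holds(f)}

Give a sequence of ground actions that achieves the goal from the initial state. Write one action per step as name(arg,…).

1. grab(a,f)  →  {at(a,b), at(b,a), at(b,b), at(b,f), at(f,b), at(f,f), clear(f), holds(a), near(a), near(f)}
2. bind(f,b)  →  {at(a,b), at(b,a), at(b,b), at(f,b), at(f,f), clear(f), holds(a), holds(f), near(a), near(f)}

grab(a,f); bind(f,b)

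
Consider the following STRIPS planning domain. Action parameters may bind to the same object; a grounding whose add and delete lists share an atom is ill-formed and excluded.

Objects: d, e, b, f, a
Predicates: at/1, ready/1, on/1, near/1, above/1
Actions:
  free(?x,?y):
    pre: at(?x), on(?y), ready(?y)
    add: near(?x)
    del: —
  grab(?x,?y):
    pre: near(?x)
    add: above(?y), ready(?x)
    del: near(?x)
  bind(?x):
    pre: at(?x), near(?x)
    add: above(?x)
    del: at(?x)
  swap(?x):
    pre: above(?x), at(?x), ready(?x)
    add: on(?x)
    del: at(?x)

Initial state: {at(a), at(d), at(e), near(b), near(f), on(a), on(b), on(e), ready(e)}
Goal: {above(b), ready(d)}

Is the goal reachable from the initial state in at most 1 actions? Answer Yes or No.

No

1. free(d,e)  →  {at(a), at(d), at(e), near(b), near(d), near(f), on(a), on(b), on(e), ready(e)}
2. grab(d,b)  →  {above(b), at(a), at(d), at(e), near(b), near(f), on(a), on(b), on(e), ready(d), ready(e)}
optimal plan length = 2; 2 > 1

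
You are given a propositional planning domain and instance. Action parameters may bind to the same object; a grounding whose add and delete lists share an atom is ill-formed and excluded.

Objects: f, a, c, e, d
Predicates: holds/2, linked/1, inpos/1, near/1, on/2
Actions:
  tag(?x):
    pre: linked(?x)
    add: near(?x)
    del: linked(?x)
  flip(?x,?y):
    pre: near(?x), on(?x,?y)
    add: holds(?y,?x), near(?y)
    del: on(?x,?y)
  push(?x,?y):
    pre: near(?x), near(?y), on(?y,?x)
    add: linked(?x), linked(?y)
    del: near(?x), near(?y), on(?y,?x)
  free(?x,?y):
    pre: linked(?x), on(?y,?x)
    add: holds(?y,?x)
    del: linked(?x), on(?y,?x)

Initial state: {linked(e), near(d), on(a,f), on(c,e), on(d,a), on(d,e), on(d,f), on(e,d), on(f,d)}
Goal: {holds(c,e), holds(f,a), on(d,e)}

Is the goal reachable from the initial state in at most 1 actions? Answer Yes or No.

No

1. flip(d,a)  →  {holds(a,d), linked(e), near(a), near(d), on(a,f), on(c,e), on(d,e), on(d,f), on(e,d), on(f,d)}
2. flip(a,f)  →  {holds(a,d), holds(f,a), linked(e), near(a), near(d), near(f), on(c,e), on(d,e), on(d,f), on(e,d), on(f,d)}
3. free(e,c)  →  {holds(a,d), holds(c,e), holds(f,a), near(a), near(d), near(f), on(d,e), on(d,f), on(e,d), on(f,d)}
optimal plan length = 3; 3 > 1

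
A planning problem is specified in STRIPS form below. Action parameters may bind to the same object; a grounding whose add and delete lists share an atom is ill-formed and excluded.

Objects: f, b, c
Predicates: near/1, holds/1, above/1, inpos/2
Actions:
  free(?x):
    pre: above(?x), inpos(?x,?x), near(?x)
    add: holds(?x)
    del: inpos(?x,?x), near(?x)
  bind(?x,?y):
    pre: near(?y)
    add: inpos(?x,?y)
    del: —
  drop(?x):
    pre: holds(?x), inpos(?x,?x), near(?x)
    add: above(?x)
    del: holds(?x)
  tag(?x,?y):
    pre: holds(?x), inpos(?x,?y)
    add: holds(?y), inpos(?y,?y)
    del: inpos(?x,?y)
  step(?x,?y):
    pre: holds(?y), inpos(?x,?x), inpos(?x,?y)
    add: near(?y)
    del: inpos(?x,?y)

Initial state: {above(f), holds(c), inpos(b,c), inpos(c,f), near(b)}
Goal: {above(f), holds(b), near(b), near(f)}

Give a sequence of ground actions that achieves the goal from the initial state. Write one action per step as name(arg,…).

bind(f,b); tag(c,f); tag(f,b); step(f,f)

1. bind(f,b)  →  {above(f), holds(c), inpos(b,c), inpos(c,f), inpos(f,b), near(b)}
2. tag(c,f)  →  {above(f), holds(c), holds(f), inpos(b,c), inpos(f,b), inpos(f,f), near(b)}
3. tag(f,b)  →  {above(f), holds(b), holds(c), holds(f), inpos(b,b), inpos(b,c), inpos(f,f), near(b)}
4. step(f,f)  →  {above(f), holds(b), holds(c), holds(f), inpos(b,b), inpos(b,c), near(b), near(f)}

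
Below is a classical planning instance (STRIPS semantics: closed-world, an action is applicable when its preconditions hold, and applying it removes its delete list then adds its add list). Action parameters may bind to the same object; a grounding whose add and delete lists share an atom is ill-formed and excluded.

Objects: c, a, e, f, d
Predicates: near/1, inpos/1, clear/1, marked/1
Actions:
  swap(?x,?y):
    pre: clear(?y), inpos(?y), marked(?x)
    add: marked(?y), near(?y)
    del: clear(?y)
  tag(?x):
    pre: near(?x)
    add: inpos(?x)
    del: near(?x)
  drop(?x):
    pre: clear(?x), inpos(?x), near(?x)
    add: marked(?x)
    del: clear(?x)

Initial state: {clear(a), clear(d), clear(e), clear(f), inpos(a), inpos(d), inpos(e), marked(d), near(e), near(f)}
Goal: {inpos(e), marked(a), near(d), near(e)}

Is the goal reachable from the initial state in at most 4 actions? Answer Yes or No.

1. swap(d,a)  →  {clear(d), clear(e), clear(f), inpos(a), inpos(d), inpos(e), marked(a), marked(d), near(a), near(e), near(f)}
2. swap(a,d)  →  {clear(e), clear(f), inpos(a), inpos(d), inpos(e), marked(a), marked(d), near(a), near(d), near(e), near(f)}
optimal plan length = 2; 2 ≤ 4

Yes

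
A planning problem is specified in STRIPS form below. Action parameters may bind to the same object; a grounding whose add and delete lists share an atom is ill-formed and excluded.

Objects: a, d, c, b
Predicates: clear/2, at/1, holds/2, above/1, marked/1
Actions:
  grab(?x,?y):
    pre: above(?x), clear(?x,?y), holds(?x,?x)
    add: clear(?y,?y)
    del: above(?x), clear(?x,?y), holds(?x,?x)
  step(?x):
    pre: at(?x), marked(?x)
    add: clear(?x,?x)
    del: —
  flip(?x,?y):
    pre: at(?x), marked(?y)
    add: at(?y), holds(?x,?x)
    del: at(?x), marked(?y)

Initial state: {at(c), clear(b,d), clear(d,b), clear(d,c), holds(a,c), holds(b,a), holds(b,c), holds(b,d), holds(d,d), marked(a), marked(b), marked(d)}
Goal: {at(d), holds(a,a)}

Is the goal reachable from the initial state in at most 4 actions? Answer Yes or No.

Yes

1. flip(c,a)  →  {at(a), clear(b,d), clear(d,b), clear(d,c), holds(a,c), holds(b,a), holds(b,c), holds(b,d), holds(c,c), holds(d,d), marked(b), marked(d)}
2. flip(a,d)  →  {at(d), clear(b,d), clear(d,b), clear(d,c), holds(a,a), holds(a,c), holds(b,a), holds(b,c), holds(b,d), holds(c,c), holds(d,d), marked(b)}
optimal plan length = 2; 2 ≤ 4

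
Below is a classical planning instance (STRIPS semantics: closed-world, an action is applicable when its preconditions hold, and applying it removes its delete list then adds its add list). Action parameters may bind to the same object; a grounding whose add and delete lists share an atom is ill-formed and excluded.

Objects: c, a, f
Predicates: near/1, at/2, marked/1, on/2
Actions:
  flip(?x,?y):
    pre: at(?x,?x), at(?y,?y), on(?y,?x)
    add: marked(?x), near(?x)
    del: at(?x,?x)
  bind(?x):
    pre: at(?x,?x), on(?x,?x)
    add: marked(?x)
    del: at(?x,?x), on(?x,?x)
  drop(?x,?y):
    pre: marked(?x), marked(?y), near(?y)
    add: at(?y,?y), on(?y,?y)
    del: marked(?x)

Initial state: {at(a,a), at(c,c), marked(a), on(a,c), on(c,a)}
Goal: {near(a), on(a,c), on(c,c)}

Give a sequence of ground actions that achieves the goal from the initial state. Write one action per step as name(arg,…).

1. flip(c,a)  →  {at(a,a), marked(a), marked(c), near(c), on(a,c), on(c,a)}
2. drop(c,c)  →  {at(a,a), at(c,c), marked(a), near(c), on(a,c), on(c,a), on(c,c)}
3. flip(a,c)  →  {at(c,c), marked(a), near(a), near(c), on(a,c), on(c,a), on(c,c)}

flip(c,a); drop(c,c); flip(a,c)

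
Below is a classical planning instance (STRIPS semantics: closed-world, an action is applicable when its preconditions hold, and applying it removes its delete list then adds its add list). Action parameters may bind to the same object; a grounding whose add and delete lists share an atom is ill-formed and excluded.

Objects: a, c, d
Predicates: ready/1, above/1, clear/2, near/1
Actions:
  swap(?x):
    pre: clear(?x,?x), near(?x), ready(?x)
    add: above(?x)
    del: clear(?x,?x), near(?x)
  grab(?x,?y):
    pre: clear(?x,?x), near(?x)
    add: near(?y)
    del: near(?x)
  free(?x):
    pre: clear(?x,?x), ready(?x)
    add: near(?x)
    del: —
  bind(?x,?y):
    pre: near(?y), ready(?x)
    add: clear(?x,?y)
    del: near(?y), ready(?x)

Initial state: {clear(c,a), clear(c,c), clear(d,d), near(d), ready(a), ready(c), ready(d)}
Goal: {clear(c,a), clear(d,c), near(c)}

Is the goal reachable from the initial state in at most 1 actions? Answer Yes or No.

1. grab(d,c)  →  {clear(c,a), clear(c,c), clear(d,d), near(c), ready(a), ready(c), ready(d)}
2. bind(d,c)  →  {clear(c,a), clear(c,c), clear(d,c), clear(d,d), ready(a), ready(c)}
3. free(c)  →  {clear(c,a), clear(c,c), clear(d,c), clear(d,d), near(c), ready(a), ready(c)}
optimal plan length = 3; 3 > 1

No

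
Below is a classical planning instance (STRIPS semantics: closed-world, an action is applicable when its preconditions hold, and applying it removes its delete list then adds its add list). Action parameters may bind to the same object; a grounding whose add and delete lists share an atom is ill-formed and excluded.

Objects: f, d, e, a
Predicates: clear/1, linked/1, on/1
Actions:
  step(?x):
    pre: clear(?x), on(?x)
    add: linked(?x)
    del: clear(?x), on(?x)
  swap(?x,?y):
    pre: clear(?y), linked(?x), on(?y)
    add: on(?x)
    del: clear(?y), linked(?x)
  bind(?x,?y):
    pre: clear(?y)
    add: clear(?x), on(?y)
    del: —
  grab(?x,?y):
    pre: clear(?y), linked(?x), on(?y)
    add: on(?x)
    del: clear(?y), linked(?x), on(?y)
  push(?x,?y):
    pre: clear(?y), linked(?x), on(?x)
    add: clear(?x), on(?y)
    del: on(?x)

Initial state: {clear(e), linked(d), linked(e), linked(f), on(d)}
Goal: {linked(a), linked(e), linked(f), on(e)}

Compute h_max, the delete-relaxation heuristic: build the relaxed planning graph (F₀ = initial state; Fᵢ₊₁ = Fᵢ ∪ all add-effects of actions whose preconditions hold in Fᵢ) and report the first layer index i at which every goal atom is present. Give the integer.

3

F0 = init (5 atoms)
F1 = F0 ∪ {clear(a), clear(d), clear(f), on(e)}  (9 atoms)
F2 = F1 ∪ {on(a), on(f)}  (11 atoms)
F3 = F2 ∪ {linked(a)}  (12 atoms)
goal ⊆ F3  ⇒  h_max = 3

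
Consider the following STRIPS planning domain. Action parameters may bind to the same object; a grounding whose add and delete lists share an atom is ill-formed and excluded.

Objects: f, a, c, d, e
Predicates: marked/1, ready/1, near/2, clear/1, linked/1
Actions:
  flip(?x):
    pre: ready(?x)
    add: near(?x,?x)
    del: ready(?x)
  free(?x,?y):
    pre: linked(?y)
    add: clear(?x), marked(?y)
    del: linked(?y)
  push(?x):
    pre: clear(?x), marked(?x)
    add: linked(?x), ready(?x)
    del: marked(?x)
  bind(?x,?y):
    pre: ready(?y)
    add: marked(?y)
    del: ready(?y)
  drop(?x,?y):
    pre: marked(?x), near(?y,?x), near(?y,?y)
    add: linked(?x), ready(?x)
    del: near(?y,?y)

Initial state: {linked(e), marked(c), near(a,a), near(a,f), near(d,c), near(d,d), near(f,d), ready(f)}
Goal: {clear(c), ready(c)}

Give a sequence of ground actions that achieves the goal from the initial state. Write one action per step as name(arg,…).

free(c,e); push(c)

1. free(c,e)  →  {clear(c), marked(c), marked(e), near(a,a), near(a,f), near(d,c), near(d,d), near(f,d), ready(f)}
2. push(c)  →  {clear(c), linked(c), marked(e), near(a,a), near(a,f), near(d,c), near(d,d), near(f,d), ready(c), ready(f)}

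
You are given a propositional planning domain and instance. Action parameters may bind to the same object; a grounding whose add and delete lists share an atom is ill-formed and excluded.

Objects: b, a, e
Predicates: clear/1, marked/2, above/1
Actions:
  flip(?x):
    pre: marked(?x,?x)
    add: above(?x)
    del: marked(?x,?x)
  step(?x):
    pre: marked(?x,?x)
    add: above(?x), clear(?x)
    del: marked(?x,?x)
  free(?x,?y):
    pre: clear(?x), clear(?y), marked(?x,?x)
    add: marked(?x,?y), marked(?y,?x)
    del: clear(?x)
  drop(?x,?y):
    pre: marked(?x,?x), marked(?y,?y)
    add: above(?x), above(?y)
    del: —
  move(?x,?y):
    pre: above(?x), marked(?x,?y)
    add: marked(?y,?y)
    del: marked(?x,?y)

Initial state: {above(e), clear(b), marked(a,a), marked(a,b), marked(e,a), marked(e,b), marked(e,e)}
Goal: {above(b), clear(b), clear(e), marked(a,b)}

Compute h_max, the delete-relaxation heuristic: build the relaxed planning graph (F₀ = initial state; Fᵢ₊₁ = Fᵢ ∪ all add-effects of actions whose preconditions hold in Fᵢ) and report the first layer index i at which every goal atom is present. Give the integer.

F0 = init (7 atoms)
F1 = F0 ∪ {above(a), clear(a), clear(e), marked(b,b)}  (11 atoms)
F2 = F1 ∪ {above(b), marked(a,e), marked(b,a), marked(b,e)}  (15 atoms)
goal ⊆ F2  ⇒  h_max = 2

2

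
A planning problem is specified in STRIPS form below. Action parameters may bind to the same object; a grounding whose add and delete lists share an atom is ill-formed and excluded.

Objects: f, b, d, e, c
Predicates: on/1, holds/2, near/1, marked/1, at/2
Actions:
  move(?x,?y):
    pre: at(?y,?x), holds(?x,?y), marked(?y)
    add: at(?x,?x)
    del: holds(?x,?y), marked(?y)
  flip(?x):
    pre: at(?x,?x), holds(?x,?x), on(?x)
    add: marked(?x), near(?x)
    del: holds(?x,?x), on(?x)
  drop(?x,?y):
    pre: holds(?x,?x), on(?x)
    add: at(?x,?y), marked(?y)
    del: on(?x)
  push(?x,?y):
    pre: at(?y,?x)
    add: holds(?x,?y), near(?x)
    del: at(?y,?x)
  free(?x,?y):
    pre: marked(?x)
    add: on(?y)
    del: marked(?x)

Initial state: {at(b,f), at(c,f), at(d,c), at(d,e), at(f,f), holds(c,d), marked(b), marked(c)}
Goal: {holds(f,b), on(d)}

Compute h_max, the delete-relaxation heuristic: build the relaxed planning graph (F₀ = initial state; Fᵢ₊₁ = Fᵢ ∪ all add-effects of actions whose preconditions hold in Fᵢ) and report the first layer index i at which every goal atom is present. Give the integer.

F0 = init (8 atoms)
F1 = F0 ∪ {holds(e,d), holds(f,b), holds(f,c), holds(f,f), near(c), near(e), near(f), on(b), on(c), on(d), on(e), on(f)}  (20 atoms)
goal ⊆ F1  ⇒  h_max = 1

1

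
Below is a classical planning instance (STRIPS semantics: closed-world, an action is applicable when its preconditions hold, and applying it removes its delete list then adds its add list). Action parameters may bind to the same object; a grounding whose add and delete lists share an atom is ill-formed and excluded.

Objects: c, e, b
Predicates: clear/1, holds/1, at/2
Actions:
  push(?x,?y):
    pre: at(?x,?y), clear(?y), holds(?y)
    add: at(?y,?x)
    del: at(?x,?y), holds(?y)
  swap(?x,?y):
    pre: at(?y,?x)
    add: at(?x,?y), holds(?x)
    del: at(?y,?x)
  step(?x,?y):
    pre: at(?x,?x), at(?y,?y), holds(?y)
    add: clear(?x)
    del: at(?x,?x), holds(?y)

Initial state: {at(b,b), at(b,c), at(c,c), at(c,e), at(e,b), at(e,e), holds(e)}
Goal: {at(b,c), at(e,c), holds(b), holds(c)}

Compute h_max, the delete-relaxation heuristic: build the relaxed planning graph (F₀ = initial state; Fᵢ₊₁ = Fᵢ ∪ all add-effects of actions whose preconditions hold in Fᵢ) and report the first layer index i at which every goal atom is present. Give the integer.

F0 = init (7 atoms)
F1 = F0 ∪ {at(b,e), at(c,b), at(e,c), clear(b), clear(c), clear(e), holds(b), holds(c)}  (15 atoms)
goal ⊆ F1  ⇒  h_max = 1

1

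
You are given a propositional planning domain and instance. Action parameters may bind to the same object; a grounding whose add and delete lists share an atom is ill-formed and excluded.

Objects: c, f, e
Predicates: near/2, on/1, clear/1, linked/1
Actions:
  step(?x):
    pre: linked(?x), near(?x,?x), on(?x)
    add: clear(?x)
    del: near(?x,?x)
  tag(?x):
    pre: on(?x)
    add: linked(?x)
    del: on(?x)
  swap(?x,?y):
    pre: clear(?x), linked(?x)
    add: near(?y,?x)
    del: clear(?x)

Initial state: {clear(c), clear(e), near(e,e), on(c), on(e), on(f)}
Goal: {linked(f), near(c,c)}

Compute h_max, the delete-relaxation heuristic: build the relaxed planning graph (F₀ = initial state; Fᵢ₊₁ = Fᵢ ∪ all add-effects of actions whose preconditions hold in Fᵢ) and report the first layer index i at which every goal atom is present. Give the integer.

F0 = init (6 atoms)
F1 = F0 ∪ {linked(c), linked(e), linked(f)}  (9 atoms)
F2 = F1 ∪ {near(c,c), near(c,e), near(e,c), near(f,c), near(f,e)}  (14 atoms)
goal ⊆ F2  ⇒  h_max = 2

2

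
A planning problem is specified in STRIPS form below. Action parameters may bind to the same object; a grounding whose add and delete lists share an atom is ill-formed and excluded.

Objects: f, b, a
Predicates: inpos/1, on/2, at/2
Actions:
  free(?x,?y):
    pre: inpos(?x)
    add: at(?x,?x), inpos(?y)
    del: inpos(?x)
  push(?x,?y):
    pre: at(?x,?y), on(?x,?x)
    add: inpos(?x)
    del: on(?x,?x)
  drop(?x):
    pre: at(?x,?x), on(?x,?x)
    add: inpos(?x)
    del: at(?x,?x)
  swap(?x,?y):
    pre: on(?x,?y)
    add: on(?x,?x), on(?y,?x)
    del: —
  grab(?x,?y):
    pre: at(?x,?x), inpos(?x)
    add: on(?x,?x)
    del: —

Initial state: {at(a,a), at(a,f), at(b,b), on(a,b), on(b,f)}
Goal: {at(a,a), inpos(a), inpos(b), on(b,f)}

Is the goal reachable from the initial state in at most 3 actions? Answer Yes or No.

No

1. swap(b,f)  →  {at(a,a), at(a,f), at(b,b), on(a,b), on(b,b), on(b,f), on(f,b)}
2. push(b,b)  →  {at(a,a), at(a,f), at(b,b), inpos(b), on(a,b), on(b,f), on(f,b)}
3. swap(a,b)  →  {at(a,a), at(a,f), at(b,b), inpos(b), on(a,a), on(a,b), on(b,a), on(b,f), on(f,b)}
4. push(a,f)  →  {at(a,a), at(a,f), at(b,b), inpos(a), inpos(b), on(a,b), on(b,a), on(b,f), on(f,b)}
optimal plan length = 4; 4 > 3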